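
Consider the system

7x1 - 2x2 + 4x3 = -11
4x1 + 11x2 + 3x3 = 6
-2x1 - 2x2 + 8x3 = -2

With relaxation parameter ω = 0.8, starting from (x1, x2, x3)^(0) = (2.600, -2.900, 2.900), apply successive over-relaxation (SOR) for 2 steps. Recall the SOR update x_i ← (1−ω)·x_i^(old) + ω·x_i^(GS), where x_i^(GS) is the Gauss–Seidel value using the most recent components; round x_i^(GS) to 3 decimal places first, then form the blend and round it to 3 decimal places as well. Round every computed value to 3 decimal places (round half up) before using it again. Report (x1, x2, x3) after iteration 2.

(-1.724, 0.977, -0.382)

Iteration 1:
  x1: GS value = (-11 - (-2)·-2.900 - (4)·2.900) / (7) = -4.057;  x1 ← (1−ω)·2.600 + ω·-4.057 = -2.726
  x2: GS value = (6 - (4)·-2.726 - (3)·2.900) / (11) = 0.746;  x2 ← (1−ω)·-2.900 + ω·0.746 = 0.017
  x3: GS value = (-2 - (-2)·-2.726 - (-2)·0.017) / (8) = -0.927;  x3 ← (1−ω)·2.900 + ω·-0.927 = -0.162
Iteration 2:
  x1: GS value = (-11 - (-2)·0.017 - (4)·-0.162) / (7) = -1.474;  x1 ← (1−ω)·-2.726 + ω·-1.474 = -1.724
  x2: GS value = (6 - (4)·-1.724 - (3)·-0.162) / (11) = 1.217;  x2 ← (1−ω)·0.017 + ω·1.217 = 0.977
  x3: GS value = (-2 - (-2)·-1.724 - (-2)·0.977) / (8) = -0.437;  x3 ← (1−ω)·-0.162 + ω·-0.437 = -0.382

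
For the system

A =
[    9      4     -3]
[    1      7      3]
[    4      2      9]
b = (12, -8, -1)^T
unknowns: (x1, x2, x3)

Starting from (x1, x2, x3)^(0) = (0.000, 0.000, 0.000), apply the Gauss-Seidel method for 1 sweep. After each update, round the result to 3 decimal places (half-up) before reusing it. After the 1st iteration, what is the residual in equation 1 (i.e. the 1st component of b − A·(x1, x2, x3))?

Iteration 1:
  x1 = (12 - (4)·0.000 - (-3)·0.000) / (9) = 1.333
  x2 = (-8 - (1)·1.333 - (3)·0.000) / (7) = -1.333
  x3 = (-1 - (4)·1.333 - (2)·-1.333) / (9) = -0.407
Residual b − A·x = (4.114, 1.219, -0.003)

4.114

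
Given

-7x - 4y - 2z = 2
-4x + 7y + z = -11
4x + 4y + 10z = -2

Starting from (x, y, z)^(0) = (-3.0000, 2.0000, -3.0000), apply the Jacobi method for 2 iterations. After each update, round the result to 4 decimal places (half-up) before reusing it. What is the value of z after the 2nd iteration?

1.1714

Iteration 1:
  x = (2 - (-4)·2.0000 - (-2)·-3.0000) / (-7) = -0.5714
  y = (-11 - (-4)·-3.0000 - (1)·-3.0000) / (7) = -2.8571
  z = (-2 - (4)·-3.0000 - (4)·2.0000) / (10) = 0.2000
Iteration 2:
  x = (2 - (-4)·-2.8571 - (-2)·0.2000) / (-7) = 1.2898
  y = (-11 - (-4)·-0.5714 - (1)·0.2000) / (7) = -1.9265
  z = (-2 - (4)·-0.5714 - (4)·-2.8571) / (10) = 1.1714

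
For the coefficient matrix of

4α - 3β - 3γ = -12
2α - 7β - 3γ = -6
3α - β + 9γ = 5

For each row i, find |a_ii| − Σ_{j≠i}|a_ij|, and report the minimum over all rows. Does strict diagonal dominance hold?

-2

row 1: |4| − (3+3) = -2
row 2: |-7| − (2+3) = 2
row 3: |9| − (3+1) = 5
minimum over rows = -2 → not strictly diagonally dominant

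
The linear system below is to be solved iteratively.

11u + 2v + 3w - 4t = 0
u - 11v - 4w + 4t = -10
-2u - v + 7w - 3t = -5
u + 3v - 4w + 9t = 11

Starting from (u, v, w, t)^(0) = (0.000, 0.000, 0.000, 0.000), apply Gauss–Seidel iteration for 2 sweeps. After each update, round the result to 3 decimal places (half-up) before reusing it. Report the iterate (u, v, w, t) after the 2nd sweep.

(0.234, 1.383, -0.167, 0.661)

Iteration 1:
  u = (0 - (2)·0.000 - (3)·0.000 - (-4)·0.000) / (11) = 0.000
  v = (-10 - (1)·0.000 - (-4)·0.000 - (4)·0.000) / (-11) = 0.909
  w = (-5 - (-2)·0.000 - (-1)·0.909 - (-3)·0.000) / (7) = -0.584
  t = (11 - (1)·0.000 - (3)·0.909 - (-4)·-0.584) / (9) = 0.660
Iteration 2:
  u = (0 - (2)·0.909 - (3)·-0.584 - (-4)·0.660) / (11) = 0.234
  v = (-10 - (1)·0.234 - (-4)·-0.584 - (4)·0.660) / (-11) = 1.383
  w = (-5 - (-2)·0.234 - (-1)·1.383 - (-3)·0.660) / (7) = -0.167
  t = (11 - (1)·0.234 - (3)·1.383 - (-4)·-0.167) / (9) = 0.661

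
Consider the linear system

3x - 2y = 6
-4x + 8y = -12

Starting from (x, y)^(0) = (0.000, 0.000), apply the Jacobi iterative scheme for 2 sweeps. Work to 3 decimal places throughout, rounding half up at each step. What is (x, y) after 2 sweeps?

Iteration 1:
  x = (6 - (-2)·0.000) / (3) = 2.000
  y = (-12 - (-4)·0.000) / (8) = -1.500
Iteration 2:
  x = (6 - (-2)·-1.500) / (3) = 1.000
  y = (-12 - (-4)·2.000) / (8) = -0.500

(1.000, -0.500)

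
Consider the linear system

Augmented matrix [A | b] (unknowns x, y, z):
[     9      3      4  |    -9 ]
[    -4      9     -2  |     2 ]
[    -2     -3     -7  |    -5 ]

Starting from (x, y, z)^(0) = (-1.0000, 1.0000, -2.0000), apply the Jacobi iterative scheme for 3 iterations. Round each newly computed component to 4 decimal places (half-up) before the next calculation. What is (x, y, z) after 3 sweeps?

Iteration 1:
  x = (-9 - (3)·1.0000 - (4)·-2.0000) / (9) = -0.4444
  y = (2 - (-4)·-1.0000 - (-2)·-2.0000) / (9) = -0.6667
  z = (-5 - (-2)·-1.0000 - (-3)·1.0000) / (-7) = 0.5714
Iteration 2:
  x = (-9 - (3)·-0.6667 - (4)·0.5714) / (9) = -1.0317
  y = (2 - (-4)·-0.4444 - (-2)·0.5714) / (9) = 0.1517
  z = (-5 - (-2)·-0.4444 - (-3)·-0.6667) / (-7) = 1.1270
Iteration 3:
  x = (-9 - (3)·0.1517 - (4)·1.1270) / (9) = -1.5515
  y = (2 - (-4)·-1.0317 - (-2)·1.1270) / (9) = 0.0141
  z = (-5 - (-2)·-1.0317 - (-3)·0.1517) / (-7) = 0.9440

(-1.5515, 0.0141, 0.9440)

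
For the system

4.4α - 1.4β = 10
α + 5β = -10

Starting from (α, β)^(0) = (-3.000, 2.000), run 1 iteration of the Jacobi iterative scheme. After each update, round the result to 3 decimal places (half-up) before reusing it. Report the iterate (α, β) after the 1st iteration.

Iteration 1:
  α = (10 - (-1.4)·2.000) / (4.4) = 2.909
  β = (-10 - (1)·-3.000) / (5) = -1.400

(2.909, -1.400)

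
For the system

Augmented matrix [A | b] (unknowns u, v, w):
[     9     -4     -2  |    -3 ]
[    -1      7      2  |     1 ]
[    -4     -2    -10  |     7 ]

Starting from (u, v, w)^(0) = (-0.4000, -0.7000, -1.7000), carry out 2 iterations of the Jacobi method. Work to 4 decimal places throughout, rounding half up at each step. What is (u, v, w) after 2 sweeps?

Iteration 1:
  u = (-3 - (-4)·-0.7000 - (-2)·-1.7000) / (9) = -1.0222
  v = (1 - (-1)·-0.4000 - (2)·-1.7000) / (7) = 0.5714
  w = (7 - (-4)·-0.4000 - (-2)·-0.7000) / (-10) = -0.4000
Iteration 2:
  u = (-3 - (-4)·0.5714 - (-2)·-0.4000) / (9) = -0.1683
  v = (1 - (-1)·-1.0222 - (2)·-0.4000) / (7) = 0.1111
  w = (7 - (-4)·-1.0222 - (-2)·0.5714) / (-10) = -0.4054

(-0.1683, 0.1111, -0.4054)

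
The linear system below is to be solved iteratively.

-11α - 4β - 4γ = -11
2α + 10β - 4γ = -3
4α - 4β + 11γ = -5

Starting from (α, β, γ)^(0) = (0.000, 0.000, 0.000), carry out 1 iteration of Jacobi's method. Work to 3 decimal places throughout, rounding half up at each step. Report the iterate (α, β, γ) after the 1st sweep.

(1.000, -0.300, -0.455)

Iteration 1:
  α = (-11 - (-4)·0.000 - (-4)·0.000) / (-11) = 1.000
  β = (-3 - (2)·0.000 - (-4)·0.000) / (10) = -0.300
  γ = (-5 - (4)·0.000 - (-4)·0.000) / (11) = -0.455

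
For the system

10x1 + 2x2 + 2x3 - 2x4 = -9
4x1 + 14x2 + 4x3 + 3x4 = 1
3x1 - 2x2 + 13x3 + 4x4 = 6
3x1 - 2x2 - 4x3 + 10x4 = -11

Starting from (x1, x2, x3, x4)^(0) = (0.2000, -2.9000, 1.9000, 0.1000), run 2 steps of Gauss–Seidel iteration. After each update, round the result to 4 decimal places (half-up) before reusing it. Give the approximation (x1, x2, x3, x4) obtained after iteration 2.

(-1.0964, 0.3882, 1.0017, -0.2928)

Iteration 1:
  x1 = (-9 - (2)·-2.9000 - (2)·1.9000 - (-2)·0.1000) / (10) = -0.6800
  x2 = (1 - (4)·-0.6800 - (4)·1.9000 - (3)·0.1000) / (14) = -0.2986
  x3 = (6 - (3)·-0.6800 - (-2)·-0.2986 - (4)·0.1000) / (13) = 0.5418
  x4 = (-11 - (3)·-0.6800 - (-2)·-0.2986 - (-4)·0.5418) / (10) = -0.7390
Iteration 2:
  x1 = (-9 - (2)·-0.2986 - (2)·0.5418 - (-2)·-0.7390) / (10) = -1.0964
  x2 = (1 - (4)·-1.0964 - (4)·0.5418 - (3)·-0.7390) / (14) = 0.3882
  x3 = (6 - (3)·-1.0964 - (-2)·0.3882 - (4)·-0.7390) / (13) = 1.0017
  x4 = (-11 - (3)·-1.0964 - (-2)·0.3882 - (-4)·1.0017) / (10) = -0.2928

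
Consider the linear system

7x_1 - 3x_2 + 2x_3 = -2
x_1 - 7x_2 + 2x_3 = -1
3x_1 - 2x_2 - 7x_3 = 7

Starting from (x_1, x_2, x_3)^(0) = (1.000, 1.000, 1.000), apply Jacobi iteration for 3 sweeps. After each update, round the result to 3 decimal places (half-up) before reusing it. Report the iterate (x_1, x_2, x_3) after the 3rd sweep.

Iteration 1:
  x_1 = (-2 - (-3)·1.000 - (2)·1.000) / (7) = -0.143
  x_2 = (-1 - (1)·1.000 - (2)·1.000) / (-7) = 0.571
  x_3 = (7 - (3)·1.000 - (-2)·1.000) / (-7) = -0.857
Iteration 2:
  x_1 = (-2 - (-3)·0.571 - (2)·-0.857) / (7) = 0.204
  x_2 = (-1 - (1)·-0.143 - (2)·-0.857) / (-7) = -0.122
  x_3 = (7 - (3)·-0.143 - (-2)·0.571) / (-7) = -1.224
Iteration 3:
  x_1 = (-2 - (-3)·-0.122 - (2)·-1.224) / (7) = 0.012
  x_2 = (-1 - (1)·0.204 - (2)·-1.224) / (-7) = -0.178
  x_3 = (7 - (3)·0.204 - (-2)·-0.122) / (-7) = -0.878

(0.012, -0.178, -0.878)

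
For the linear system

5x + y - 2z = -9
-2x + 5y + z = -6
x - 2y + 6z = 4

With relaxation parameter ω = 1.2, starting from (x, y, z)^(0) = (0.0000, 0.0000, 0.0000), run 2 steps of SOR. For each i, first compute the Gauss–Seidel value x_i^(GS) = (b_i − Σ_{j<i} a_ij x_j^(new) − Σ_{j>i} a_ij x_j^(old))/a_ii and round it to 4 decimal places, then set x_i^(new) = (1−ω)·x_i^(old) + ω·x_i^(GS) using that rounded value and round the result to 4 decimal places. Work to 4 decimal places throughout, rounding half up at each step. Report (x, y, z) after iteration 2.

Iteration 1:
  x: GS value = (-9 - (1)·0.0000 - (-2)·0.0000) / (5) = -1.8000;  x ← (1−ω)·0.0000 + ω·-1.8000 = -2.1600
  y: GS value = (-6 - (-2)·-2.1600 - (1)·0.0000) / (5) = -2.0640;  y ← (1−ω)·0.0000 + ω·-2.0640 = -2.4768
  z: GS value = (4 - (1)·-2.1600 - (-2)·-2.4768) / (6) = 0.2011;  z ← (1−ω)·0.0000 + ω·0.2011 = 0.2413
Iteration 2:
  x: GS value = (-9 - (1)·-2.4768 - (-2)·0.2413) / (5) = -1.2081;  x ← (1−ω)·-2.1600 + ω·-1.2081 = -1.0177
  y: GS value = (-6 - (-2)·-1.0177 - (1)·0.2413) / (5) = -1.6553;  y ← (1−ω)·-2.4768 + ω·-1.6553 = -1.4910
  z: GS value = (4 - (1)·-1.0177 - (-2)·-1.4910) / (6) = 0.3393;  z ← (1−ω)·0.2413 + ω·0.3393 = 0.3589

(-1.0177, -1.4910, 0.3589)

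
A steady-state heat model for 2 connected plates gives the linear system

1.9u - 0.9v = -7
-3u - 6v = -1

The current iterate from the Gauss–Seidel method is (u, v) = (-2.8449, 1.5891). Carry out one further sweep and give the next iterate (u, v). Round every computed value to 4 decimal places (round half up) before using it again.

(-2.9315, 1.6324)

One sweep:
  u = (-7 - (-0.9)·1.5891) / (1.9) = -2.9315
  v = (-1 - (-3)·-2.9315) / (-6) = 1.6324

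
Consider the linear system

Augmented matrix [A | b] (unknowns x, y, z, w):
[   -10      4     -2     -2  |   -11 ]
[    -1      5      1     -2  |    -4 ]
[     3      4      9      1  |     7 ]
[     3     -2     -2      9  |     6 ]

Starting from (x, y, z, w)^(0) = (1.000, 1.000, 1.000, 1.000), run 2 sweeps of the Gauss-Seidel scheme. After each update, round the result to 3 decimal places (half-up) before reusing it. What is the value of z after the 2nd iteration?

0.749

Iteration 1:
  x = (-11 - (4)·1.000 - (-2)·1.000 - (-2)·1.000) / (-10) = 1.100
  y = (-4 - (-1)·1.100 - (1)·1.000 - (-2)·1.000) / (5) = -0.380
  z = (7 - (3)·1.100 - (4)·-0.380 - (1)·1.000) / (9) = 0.469
  w = (6 - (3)·1.100 - (-2)·-0.380 - (-2)·0.469) / (9) = 0.320
Iteration 2:
  x = (-11 - (4)·-0.380 - (-2)·0.469 - (-2)·0.320) / (-10) = 0.790
  y = (-4 - (-1)·0.790 - (1)·0.469 - (-2)·0.320) / (5) = -0.608
  z = (7 - (3)·0.790 - (4)·-0.608 - (1)·0.320) / (9) = 0.749
  w = (6 - (3)·0.790 - (-2)·-0.608 - (-2)·0.749) / (9) = 0.435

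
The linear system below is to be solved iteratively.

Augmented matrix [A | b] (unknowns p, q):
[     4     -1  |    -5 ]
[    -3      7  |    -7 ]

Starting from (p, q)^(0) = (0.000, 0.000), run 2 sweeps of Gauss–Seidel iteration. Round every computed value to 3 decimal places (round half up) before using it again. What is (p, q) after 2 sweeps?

(-1.634, -1.700)

Iteration 1:
  p = (-5 - (-1)·0.000) / (4) = -1.250
  q = (-7 - (-3)·-1.250) / (7) = -1.536
Iteration 2:
  p = (-5 - (-1)·-1.536) / (4) = -1.634
  q = (-7 - (-3)·-1.634) / (7) = -1.700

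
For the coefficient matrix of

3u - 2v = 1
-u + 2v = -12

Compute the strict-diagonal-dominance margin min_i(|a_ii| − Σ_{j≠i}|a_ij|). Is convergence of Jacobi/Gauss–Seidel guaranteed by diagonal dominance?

1

row 1: |3| − (2) = 1
row 2: |2| − (1) = 1
minimum over rows = 1 → strictly diagonally dominant (convergence guaranteed)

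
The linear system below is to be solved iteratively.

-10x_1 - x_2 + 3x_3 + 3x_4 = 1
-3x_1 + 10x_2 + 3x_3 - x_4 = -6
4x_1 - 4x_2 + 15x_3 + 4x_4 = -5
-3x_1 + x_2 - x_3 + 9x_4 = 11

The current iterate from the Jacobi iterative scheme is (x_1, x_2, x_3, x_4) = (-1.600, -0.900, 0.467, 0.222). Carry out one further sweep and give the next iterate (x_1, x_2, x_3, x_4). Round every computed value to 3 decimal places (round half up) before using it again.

One sweep:
  x_1 = (1 - (-1)·-0.900 - (3)·0.467 - (3)·0.222) / (-10) = 0.197
  x_2 = (-6 - (-3)·-1.600 - (3)·0.467 - (-1)·0.222) / (10) = -1.198
  x_3 = (-5 - (4)·-1.600 - (-4)·-0.900 - (4)·0.222) / (15) = -0.206
  x_4 = (11 - (-3)·-1.600 - (1)·-0.900 - (-1)·0.467) / (9) = 0.841

(0.197, -1.198, -0.206, 0.841)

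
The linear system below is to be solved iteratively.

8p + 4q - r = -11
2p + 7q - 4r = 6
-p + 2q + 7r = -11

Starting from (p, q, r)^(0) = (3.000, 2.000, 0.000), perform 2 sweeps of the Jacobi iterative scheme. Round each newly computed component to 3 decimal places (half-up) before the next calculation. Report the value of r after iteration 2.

-1.911

Iteration 1:
  p = (-11 - (4)·2.000 - (-1)·0.000) / (8) = -2.375
  q = (6 - (2)·3.000 - (-4)·0.000) / (7) = 0.000
  r = (-11 - (-1)·3.000 - (2)·2.000) / (7) = -1.714
Iteration 2:
  p = (-11 - (4)·0.000 - (-1)·-1.714) / (8) = -1.589
  q = (6 - (2)·-2.375 - (-4)·-1.714) / (7) = 0.556
  r = (-11 - (-1)·-2.375 - (2)·0.000) / (7) = -1.911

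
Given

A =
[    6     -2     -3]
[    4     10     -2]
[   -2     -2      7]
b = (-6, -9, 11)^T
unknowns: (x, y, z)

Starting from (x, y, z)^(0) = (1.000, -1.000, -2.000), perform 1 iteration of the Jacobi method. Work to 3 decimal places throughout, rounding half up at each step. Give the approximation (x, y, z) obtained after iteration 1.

Iteration 1:
  x = (-6 - (-2)·-1.000 - (-3)·-2.000) / (6) = -2.333
  y = (-9 - (4)·1.000 - (-2)·-2.000) / (10) = -1.700
  z = (11 - (-2)·1.000 - (-2)·-1.000) / (7) = 1.571

(-2.333, -1.700, 1.571)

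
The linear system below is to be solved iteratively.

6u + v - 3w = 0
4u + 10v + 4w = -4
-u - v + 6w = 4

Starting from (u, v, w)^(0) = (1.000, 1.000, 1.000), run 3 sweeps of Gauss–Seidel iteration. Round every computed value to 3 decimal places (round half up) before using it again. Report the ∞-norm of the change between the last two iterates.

0.015

Iteration 1:
  u = (0 - (1)·1.000 - (-3)·1.000) / (6) = 0.333
  v = (-4 - (4)·0.333 - (4)·1.000) / (10) = -0.933
  w = (4 - (-1)·0.333 - (-1)·-0.933) / (6) = 0.567
Iteration 2:
  u = (0 - (1)·-0.933 - (-3)·0.567) / (6) = 0.439
  v = (-4 - (4)·0.439 - (4)·0.567) / (10) = -0.802
  w = (4 - (-1)·0.439 - (-1)·-0.802) / (6) = 0.606
Iteration 3:
  u = (0 - (1)·-0.802 - (-3)·0.606) / (6) = 0.437
  v = (-4 - (4)·0.437 - (4)·0.606) / (10) = -0.817
  w = (4 - (-1)·0.437 - (-1)·-0.817) / (6) = 0.603
Change: (-0.002, -0.015, -0.003) → max |·| = 0.015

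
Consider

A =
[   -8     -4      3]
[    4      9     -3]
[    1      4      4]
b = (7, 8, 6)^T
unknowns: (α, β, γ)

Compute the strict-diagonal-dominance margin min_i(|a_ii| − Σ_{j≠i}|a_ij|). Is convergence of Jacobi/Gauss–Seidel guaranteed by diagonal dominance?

row 1: |-8| − (4+3) = 1
row 2: |9| − (4+3) = 2
row 3: |4| − (1+4) = -1
minimum over rows = -1 → not strictly diagonally dominant

-1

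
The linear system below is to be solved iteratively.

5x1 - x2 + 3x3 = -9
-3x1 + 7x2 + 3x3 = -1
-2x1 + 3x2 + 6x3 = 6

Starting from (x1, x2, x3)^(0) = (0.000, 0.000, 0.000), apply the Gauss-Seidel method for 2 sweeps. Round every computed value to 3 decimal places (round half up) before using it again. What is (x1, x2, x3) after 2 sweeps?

Iteration 1:
  x1 = (-9 - (-1)·0.000 - (3)·0.000) / (5) = -1.800
  x2 = (-1 - (-3)·-1.800 - (3)·0.000) / (7) = -0.914
  x3 = (6 - (-2)·-1.800 - (3)·-0.914) / (6) = 0.857
Iteration 2:
  x1 = (-9 - (-1)·-0.914 - (3)·0.857) / (5) = -2.497
  x2 = (-1 - (-3)·-2.497 - (3)·0.857) / (7) = -1.580
  x3 = (6 - (-2)·-2.497 - (3)·-1.580) / (6) = 0.958

(-2.497, -1.580, 0.958)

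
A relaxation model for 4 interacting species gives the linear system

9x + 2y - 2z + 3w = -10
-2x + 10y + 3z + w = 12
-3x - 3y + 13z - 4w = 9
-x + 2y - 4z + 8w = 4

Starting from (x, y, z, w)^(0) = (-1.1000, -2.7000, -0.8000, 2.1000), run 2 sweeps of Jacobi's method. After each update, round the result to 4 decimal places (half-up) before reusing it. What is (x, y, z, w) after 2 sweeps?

Iteration 1:
  x = (-10 - (2)·-2.7000 - (-2)·-0.8000 - (3)·2.1000) / (9) = -1.3889
  y = (12 - (-2)·-1.1000 - (3)·-0.8000 - (1)·2.1000) / (10) = 1.0100
  z = (9 - (-3)·-1.1000 - (-3)·-2.7000 - (-4)·2.1000) / (13) = 0.4615
  w = (4 - (-1)·-1.1000 - (2)·-2.7000 - (-4)·-0.8000) / (8) = 0.6375
Iteration 2:
  x = (-10 - (2)·1.0100 - (-2)·0.4615 - (3)·0.6375) / (9) = -1.4455
  y = (12 - (-2)·-1.3889 - (3)·0.4615 - (1)·0.6375) / (10) = 0.7200
  z = (9 - (-3)·-1.3889 - (-3)·1.0100 - (-4)·0.6375) / (13) = 0.8010
  w = (4 - (-1)·-1.3889 - (2)·1.0100 - (-4)·0.4615) / (8) = 0.3046

(-1.4455, 0.7200, 0.8010, 0.3046)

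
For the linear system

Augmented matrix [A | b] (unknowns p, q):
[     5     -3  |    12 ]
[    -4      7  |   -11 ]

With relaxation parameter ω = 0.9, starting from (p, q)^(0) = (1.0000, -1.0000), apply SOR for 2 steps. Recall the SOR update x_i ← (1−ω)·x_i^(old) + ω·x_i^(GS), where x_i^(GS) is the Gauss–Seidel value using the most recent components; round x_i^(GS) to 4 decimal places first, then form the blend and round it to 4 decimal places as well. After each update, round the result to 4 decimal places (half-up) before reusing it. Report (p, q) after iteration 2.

Iteration 1:
  p: GS value = (12 - (-3)·-1.0000) / (5) = 1.8000;  p ← (1−ω)·1.0000 + ω·1.8000 = 1.7200
  q: GS value = (-11 - (-4)·1.7200) / (7) = -0.5886;  q ← (1−ω)·-1.0000 + ω·-0.5886 = -0.6297
Iteration 2:
  p: GS value = (12 - (-3)·-0.6297) / (5) = 2.0222;  p ← (1−ω)·1.7200 + ω·2.0222 = 1.9920
  q: GS value = (-11 - (-4)·1.9920) / (7) = -0.4331;  q ← (1−ω)·-0.6297 + ω·-0.4331 = -0.4528

(1.9920, -0.4528)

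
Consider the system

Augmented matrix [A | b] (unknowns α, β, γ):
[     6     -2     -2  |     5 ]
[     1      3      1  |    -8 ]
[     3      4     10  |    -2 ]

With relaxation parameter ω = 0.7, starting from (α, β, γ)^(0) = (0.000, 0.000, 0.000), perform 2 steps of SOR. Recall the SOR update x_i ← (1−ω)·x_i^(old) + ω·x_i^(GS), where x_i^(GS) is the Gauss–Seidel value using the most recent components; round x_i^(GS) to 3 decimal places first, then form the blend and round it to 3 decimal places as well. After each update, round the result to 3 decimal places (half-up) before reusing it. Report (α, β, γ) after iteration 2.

Iteration 1:
  α: GS value = (5 - (-2)·0.000 - (-2)·0.000) / (6) = 0.833;  α ← (1−ω)·0.000 + ω·0.833 = 0.583
  β: GS value = (-8 - (1)·0.583 - (1)·0.000) / (3) = -2.861;  β ← (1−ω)·0.000 + ω·-2.861 = -2.003
  γ: GS value = (-2 - (3)·0.583 - (4)·-2.003) / (10) = 0.426;  γ ← (1−ω)·0.000 + ω·0.426 = 0.298
Iteration 2:
  α: GS value = (5 - (-2)·-2.003 - (-2)·0.298) / (6) = 0.265;  α ← (1−ω)·0.583 + ω·0.265 = 0.360
  β: GS value = (-8 - (1)·0.360 - (1)·0.298) / (3) = -2.886;  β ← (1−ω)·-2.003 + ω·-2.886 = -2.621
  γ: GS value = (-2 - (3)·0.360 - (4)·-2.621) / (10) = 0.740;  γ ← (1−ω)·0.298 + ω·0.740 = 0.607

(0.360, -2.621, 0.607)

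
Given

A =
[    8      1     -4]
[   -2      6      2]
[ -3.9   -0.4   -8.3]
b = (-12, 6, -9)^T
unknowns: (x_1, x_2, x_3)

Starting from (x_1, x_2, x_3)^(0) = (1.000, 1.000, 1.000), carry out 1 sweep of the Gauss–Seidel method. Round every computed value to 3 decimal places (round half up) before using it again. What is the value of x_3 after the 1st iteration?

Iteration 1:
  x_1 = (-12 - (1)·1.000 - (-4)·1.000) / (8) = -1.125
  x_2 = (6 - (-2)·-1.125 - (2)·1.000) / (6) = 0.292
  x_3 = (-9 - (-3.9)·-1.125 - (-0.4)·0.292) / (-8.3) = 1.599

1.599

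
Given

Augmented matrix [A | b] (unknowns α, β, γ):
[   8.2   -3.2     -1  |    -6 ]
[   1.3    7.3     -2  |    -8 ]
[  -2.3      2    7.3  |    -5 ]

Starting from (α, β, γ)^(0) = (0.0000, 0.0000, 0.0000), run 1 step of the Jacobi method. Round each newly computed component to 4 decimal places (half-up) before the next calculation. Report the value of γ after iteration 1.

-0.6849

Iteration 1:
  α = (-6 - (-3.2)·0.0000 - (-1)·0.0000) / (8.2) = -0.7317
  β = (-8 - (1.3)·0.0000 - (-2)·0.0000) / (7.3) = -1.0959
  γ = (-5 - (-2.3)·0.0000 - (2)·0.0000) / (7.3) = -0.6849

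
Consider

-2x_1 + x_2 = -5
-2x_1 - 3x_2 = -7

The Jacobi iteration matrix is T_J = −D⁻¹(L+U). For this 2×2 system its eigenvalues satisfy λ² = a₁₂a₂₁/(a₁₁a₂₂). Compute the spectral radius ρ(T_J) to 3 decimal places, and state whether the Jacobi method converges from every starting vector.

0.577

a₁₂a₂₁/(a₁₁a₂₂) = (1)·(-2) / ((-2)·(-3)) = -0.333333
ρ = √|-0.333333| = √0.333333 = 0.577
ρ < 1, so Jacobi converges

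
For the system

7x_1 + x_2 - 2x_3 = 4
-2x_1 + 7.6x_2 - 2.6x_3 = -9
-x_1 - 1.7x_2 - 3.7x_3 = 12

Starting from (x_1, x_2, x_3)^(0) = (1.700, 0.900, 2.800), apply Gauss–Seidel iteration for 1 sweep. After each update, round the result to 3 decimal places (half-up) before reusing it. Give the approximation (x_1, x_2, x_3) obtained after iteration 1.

Iteration 1:
  x_1 = (4 - (1)·0.900 - (-2)·2.800) / (7) = 1.243
  x_2 = (-9 - (-2)·1.243 - (-2.6)·2.800) / (7.6) = 0.101
  x_3 = (12 - (-1)·1.243 - (-1.7)·0.101) / (-3.7) = -3.626

(1.243, 0.101, -3.626)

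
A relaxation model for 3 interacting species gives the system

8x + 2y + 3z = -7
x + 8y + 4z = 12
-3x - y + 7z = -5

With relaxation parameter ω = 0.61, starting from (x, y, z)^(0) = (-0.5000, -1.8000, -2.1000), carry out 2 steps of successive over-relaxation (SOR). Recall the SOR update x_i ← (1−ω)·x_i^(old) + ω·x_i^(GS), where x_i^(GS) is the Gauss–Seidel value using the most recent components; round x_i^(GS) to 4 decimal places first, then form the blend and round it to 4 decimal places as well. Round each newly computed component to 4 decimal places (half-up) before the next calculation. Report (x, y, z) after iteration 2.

Iteration 1:
  x: GS value = (-7 - (2)·-1.8000 - (3)·-2.1000) / (8) = 0.3625;  x ← (1−ω)·-0.5000 + ω·0.3625 = 0.0261
  y: GS value = (12 - (1)·0.0261 - (4)·-2.1000) / (8) = 2.5467;  y ← (1−ω)·-1.8000 + ω·2.5467 = 0.8515
  z: GS value = (-5 - (-3)·0.0261 - (-1)·0.8515) / (7) = -0.5815;  z ← (1−ω)·-2.1000 + ω·-0.5815 = -1.1737
Iteration 2:
  x: GS value = (-7 - (2)·0.8515 - (3)·-1.1737) / (8) = -0.6477;  x ← (1−ω)·0.0261 + ω·-0.6477 = -0.3849
  y: GS value = (12 - (1)·-0.3849 - (4)·-1.1737) / (8) = 2.1350;  y ← (1−ω)·0.8515 + ω·2.1350 = 1.6344
  z: GS value = (-5 - (-3)·-0.3849 - (-1)·1.6344) / (7) = -0.6458;  z ← (1−ω)·-1.1737 + ω·-0.6458 = -0.8517

(-0.3849, 1.6344, -0.8517)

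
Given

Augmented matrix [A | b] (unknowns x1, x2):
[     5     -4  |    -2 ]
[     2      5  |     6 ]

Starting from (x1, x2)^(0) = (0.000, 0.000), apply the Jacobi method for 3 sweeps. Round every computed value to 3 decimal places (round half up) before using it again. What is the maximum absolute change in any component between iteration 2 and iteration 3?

Iteration 1:
  x1 = (-2 - (-4)·0.000) / (5) = -0.400
  x2 = (6 - (2)·0.000) / (5) = 1.200
Iteration 2:
  x1 = (-2 - (-4)·1.200) / (5) = 0.560
  x2 = (6 - (2)·-0.400) / (5) = 1.360
Iteration 3:
  x1 = (-2 - (-4)·1.360) / (5) = 0.688
  x2 = (6 - (2)·0.560) / (5) = 0.976
Change: (0.128, -0.384) → max |·| = 0.384

0.384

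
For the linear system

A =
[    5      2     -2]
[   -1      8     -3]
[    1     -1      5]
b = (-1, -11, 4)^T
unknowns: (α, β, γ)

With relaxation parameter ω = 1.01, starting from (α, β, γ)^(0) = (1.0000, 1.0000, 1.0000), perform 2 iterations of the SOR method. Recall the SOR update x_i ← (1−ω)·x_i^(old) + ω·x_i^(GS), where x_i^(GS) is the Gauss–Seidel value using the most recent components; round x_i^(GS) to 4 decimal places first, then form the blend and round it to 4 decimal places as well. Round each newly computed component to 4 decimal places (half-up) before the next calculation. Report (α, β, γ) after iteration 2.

(0.4772, -1.0797, 0.4872)

Iteration 1:
  α: GS value = (-1 - (2)·1.0000 - (-2)·1.0000) / (5) = -0.2000;  α ← (1−ω)·1.0000 + ω·-0.2000 = -0.2120
  β: GS value = (-11 - (-1)·-0.2120 - (-3)·1.0000) / (8) = -1.0265;  β ← (1−ω)·1.0000 + ω·-1.0265 = -1.0468
  γ: GS value = (4 - (1)·-0.2120 - (-1)·-1.0468) / (5) = 0.6330;  γ ← (1−ω)·1.0000 + ω·0.6330 = 0.6293
Iteration 2:
  α: GS value = (-1 - (2)·-1.0468 - (-2)·0.6293) / (5) = 0.4704;  α ← (1−ω)·-0.2120 + ω·0.4704 = 0.4772
  β: GS value = (-11 - (-1)·0.4772 - (-3)·0.6293) / (8) = -1.0794;  β ← (1−ω)·-1.0468 + ω·-1.0794 = -1.0797
  γ: GS value = (4 - (1)·0.4772 - (-1)·-1.0797) / (5) = 0.4886;  γ ← (1−ω)·0.6293 + ω·0.4886 = 0.4872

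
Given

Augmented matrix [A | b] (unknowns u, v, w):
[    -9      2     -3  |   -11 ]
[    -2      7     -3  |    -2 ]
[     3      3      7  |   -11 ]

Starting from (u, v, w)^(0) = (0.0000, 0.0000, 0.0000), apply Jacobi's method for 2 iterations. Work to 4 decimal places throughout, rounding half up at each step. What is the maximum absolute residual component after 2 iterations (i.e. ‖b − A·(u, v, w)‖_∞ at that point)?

Iteration 1:
  u = (-11 - (2)·0.0000 - (-3)·0.0000) / (-9) = 1.2222
  v = (-2 - (-2)·0.0000 - (-3)·0.0000) / (7) = -0.2857
  w = (-11 - (3)·0.0000 - (3)·0.0000) / (7) = -1.5714
Iteration 2:
  u = (-11 - (2)·-0.2857 - (-3)·-1.5714) / (-9) = 1.6825
  v = (-2 - (-2)·1.2222 - (-3)·-1.5714) / (7) = -0.6100
  w = (-11 - (3)·1.2222 - (3)·-0.2857) / (7) = -1.9728
Residual b − A·x = (-0.5559, -0.2834, -0.4079); ∞-norm = 0.5559

0.5559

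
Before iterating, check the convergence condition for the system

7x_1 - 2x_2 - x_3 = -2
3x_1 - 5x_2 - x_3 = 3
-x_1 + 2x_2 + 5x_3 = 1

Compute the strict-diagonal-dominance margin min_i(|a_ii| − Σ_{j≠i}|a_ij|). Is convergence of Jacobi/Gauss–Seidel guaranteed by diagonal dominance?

row 1: |7| − (2+1) = 4
row 2: |-5| − (3+1) = 1
row 3: |5| − (1+2) = 2
minimum over rows = 1 → strictly diagonally dominant (convergence guaranteed)

1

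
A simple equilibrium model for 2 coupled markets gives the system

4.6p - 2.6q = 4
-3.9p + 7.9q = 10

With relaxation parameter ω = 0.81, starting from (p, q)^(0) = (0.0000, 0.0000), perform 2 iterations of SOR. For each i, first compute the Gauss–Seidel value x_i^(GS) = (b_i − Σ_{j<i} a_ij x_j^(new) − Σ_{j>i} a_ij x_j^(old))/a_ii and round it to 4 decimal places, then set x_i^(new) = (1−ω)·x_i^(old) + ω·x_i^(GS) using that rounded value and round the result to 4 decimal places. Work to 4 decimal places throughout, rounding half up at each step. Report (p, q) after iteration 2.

Iteration 1:
  p: GS value = (4 - (-2.6)·0.0000) / (4.6) = 0.8696;  p ← (1−ω)·0.0000 + ω·0.8696 = 0.7044
  q: GS value = (10 - (-3.9)·0.7044) / (7.9) = 1.6136;  q ← (1−ω)·0.0000 + ω·1.6136 = 1.3070
Iteration 2:
  p: GS value = (4 - (-2.6)·1.3070) / (4.6) = 1.6083;  p ← (1−ω)·0.7044 + ω·1.6083 = 1.4366
  q: GS value = (10 - (-3.9)·1.4366) / (7.9) = 1.9750;  q ← (1−ω)·1.3070 + ω·1.9750 = 1.8481

(1.4366, 1.8481)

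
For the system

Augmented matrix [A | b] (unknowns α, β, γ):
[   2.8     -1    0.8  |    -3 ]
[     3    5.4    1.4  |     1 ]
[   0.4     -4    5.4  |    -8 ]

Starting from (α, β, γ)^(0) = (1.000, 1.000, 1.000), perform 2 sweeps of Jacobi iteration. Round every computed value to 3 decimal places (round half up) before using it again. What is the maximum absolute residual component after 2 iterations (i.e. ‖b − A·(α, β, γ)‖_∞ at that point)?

Iteration 1:
  α = (-3 - (-1)·1.000 - (0.8)·1.000) / (2.8) = -1.000
  β = (1 - (3)·1.000 - (1.4)·1.000) / (5.4) = -0.630
  γ = (-8 - (0.4)·1.000 - (-4)·1.000) / (5.4) = -0.815
Iteration 2:
  α = (-3 - (-1)·-0.630 - (0.8)·-0.815) / (2.8) = -1.064
  β = (1 - (3)·-1.000 - (1.4)·-0.815) / (5.4) = 0.952
  γ = (-8 - (0.4)·-1.000 - (-4)·-0.630) / (5.4) = -1.874
Residual b − A·x = (2.430, 1.675, 6.353); ∞-norm = 6.353

6.353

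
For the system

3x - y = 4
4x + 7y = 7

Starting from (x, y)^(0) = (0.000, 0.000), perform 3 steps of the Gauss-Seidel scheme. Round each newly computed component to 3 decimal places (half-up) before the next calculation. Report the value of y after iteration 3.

Iteration 1:
  x = (4 - (-1)·0.000) / (3) = 1.333
  y = (7 - (4)·1.333) / (7) = 0.238
Iteration 2:
  x = (4 - (-1)·0.238) / (3) = 1.413
  y = (7 - (4)·1.413) / (7) = 0.193
Iteration 3:
  x = (4 - (-1)·0.193) / (3) = 1.398
  y = (7 - (4)·1.398) / (7) = 0.201

0.201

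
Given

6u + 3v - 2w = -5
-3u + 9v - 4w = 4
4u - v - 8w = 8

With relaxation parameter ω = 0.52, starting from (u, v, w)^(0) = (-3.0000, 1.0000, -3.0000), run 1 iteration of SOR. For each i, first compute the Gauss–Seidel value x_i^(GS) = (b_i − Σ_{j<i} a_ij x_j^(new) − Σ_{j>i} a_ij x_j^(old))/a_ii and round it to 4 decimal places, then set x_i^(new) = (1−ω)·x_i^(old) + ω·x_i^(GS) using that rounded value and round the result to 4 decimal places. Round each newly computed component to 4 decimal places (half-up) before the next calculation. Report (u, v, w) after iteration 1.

(-2.6533, -0.4421, -2.6211)

Iteration 1:
  u: GS value = (-5 - (3)·1.0000 - (-2)·-3.0000) / (6) = -2.3333;  u ← (1−ω)·-3.0000 + ω·-2.3333 = -2.6533
  v: GS value = (4 - (-3)·-2.6533 - (-4)·-3.0000) / (9) = -1.7733;  v ← (1−ω)·1.0000 + ω·-1.7733 = -0.4421
  w: GS value = (8 - (4)·-2.6533 - (-1)·-0.4421) / (-8) = -2.2714;  w ← (1−ω)·-3.0000 + ω·-2.2714 = -2.6211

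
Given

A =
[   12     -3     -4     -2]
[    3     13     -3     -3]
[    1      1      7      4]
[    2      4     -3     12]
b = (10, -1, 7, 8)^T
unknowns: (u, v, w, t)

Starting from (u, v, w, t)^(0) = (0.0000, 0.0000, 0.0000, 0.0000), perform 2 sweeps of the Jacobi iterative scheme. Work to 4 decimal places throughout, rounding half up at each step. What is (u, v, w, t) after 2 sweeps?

(1.2586, 0.1154, 0.5110, 0.8034)

Iteration 1:
  u = (10 - (-3)·0.0000 - (-4)·0.0000 - (-2)·0.0000) / (12) = 0.8333
  v = (-1 - (3)·0.0000 - (-3)·0.0000 - (-3)·0.0000) / (13) = -0.0769
  w = (7 - (1)·0.0000 - (1)·0.0000 - (4)·0.0000) / (7) = 1.0000
  t = (8 - (2)·0.0000 - (4)·0.0000 - (-3)·0.0000) / (12) = 0.6667
Iteration 2:
  u = (10 - (-3)·-0.0769 - (-4)·1.0000 - (-2)·0.6667) / (12) = 1.2586
  v = (-1 - (3)·0.8333 - (-3)·1.0000 - (-3)·0.6667) / (13) = 0.1154
  w = (7 - (1)·0.8333 - (1)·-0.0769 - (4)·0.6667) / (7) = 0.5110
  t = (8 - (2)·0.8333 - (4)·-0.0769 - (-3)·1.0000) / (12) = 0.8034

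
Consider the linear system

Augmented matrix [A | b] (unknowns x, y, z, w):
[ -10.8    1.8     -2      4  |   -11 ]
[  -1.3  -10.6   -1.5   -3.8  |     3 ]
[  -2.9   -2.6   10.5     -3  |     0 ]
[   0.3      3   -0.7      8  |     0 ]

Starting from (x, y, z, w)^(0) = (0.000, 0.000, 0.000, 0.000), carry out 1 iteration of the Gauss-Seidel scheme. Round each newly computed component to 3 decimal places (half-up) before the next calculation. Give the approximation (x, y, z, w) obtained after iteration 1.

(1.019, -0.408, 0.180, 0.131)

Iteration 1:
  x = (-11 - (1.8)·0.000 - (-2)·0.000 - (4)·0.000) / (-10.8) = 1.019
  y = (3 - (-1.3)·1.019 - (-1.5)·0.000 - (-3.8)·0.000) / (-10.6) = -0.408
  z = (0 - (-2.9)·1.019 - (-2.6)·-0.408 - (-3)·0.000) / (10.5) = 0.180
  w = (0 - (0.3)·1.019 - (3)·-0.408 - (-0.7)·0.180) / (8) = 0.131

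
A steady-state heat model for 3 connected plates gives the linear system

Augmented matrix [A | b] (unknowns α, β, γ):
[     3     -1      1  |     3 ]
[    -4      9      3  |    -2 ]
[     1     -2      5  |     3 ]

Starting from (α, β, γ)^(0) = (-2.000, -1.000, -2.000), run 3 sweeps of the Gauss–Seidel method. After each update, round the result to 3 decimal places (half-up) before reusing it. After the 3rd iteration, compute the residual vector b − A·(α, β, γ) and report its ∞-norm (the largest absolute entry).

Iteration 1:
  α = (3 - (-1)·-1.000 - (1)·-2.000) / (3) = 1.333
  β = (-2 - (-4)·1.333 - (3)·-2.000) / (9) = 1.037
  γ = (3 - (1)·1.333 - (-2)·1.037) / (5) = 0.748
Iteration 2:
  α = (3 - (-1)·1.037 - (1)·0.748) / (3) = 1.096
  β = (-2 - (-4)·1.096 - (3)·0.748) / (9) = 0.016
  γ = (3 - (1)·1.096 - (-2)·0.016) / (5) = 0.387
Iteration 3:
  α = (3 - (-1)·0.016 - (1)·0.387) / (3) = 0.876
  β = (-2 - (-4)·0.876 - (3)·0.387) / (9) = 0.038
  γ = (3 - (1)·0.876 - (-2)·0.038) / (5) = 0.440
Residual b − A·x = (-0.030, -0.158, 0.000); ∞-norm = 0.158

0.158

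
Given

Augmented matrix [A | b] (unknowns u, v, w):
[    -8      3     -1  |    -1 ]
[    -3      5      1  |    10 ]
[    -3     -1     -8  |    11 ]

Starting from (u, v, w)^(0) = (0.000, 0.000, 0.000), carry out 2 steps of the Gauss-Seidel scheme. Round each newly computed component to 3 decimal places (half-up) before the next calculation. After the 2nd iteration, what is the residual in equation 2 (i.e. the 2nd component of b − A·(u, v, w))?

Iteration 1:
  u = (-1 - (3)·0.000 - (-1)·0.000) / (-8) = 0.125
  v = (10 - (-3)·0.125 - (1)·0.000) / (5) = 2.075
  w = (11 - (-3)·0.125 - (-1)·2.075) / (-8) = -1.681
Iteration 2:
  u = (-1 - (3)·2.075 - (-1)·-1.681) / (-8) = 1.113
  v = (10 - (-3)·1.113 - (1)·-1.681) / (5) = 3.004
  w = (11 - (-3)·1.113 - (-1)·3.004) / (-8) = -2.168
Residual b − A·x = (-3.276, 0.487, -0.001)

0.487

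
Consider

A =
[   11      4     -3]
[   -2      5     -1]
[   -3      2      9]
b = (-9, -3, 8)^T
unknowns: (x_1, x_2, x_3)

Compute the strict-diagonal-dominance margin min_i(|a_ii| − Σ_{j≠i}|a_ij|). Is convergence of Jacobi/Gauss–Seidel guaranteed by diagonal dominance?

2

row 1: |11| − (4+3) = 4
row 2: |5| − (2+1) = 2
row 3: |9| − (3+2) = 4
minimum over rows = 2 → strictly diagonally dominant (convergence guaranteed)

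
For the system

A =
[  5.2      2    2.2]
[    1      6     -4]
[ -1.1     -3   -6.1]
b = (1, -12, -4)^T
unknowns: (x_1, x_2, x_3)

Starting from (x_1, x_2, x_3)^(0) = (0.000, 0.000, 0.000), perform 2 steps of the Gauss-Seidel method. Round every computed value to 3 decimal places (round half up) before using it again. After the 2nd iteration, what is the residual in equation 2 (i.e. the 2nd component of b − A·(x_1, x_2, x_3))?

-2.160

Iteration 1:
  x_1 = (1 - (2)·0.000 - (2.2)·0.000) / (5.2) = 0.192
  x_2 = (-12 - (1)·0.192 - (-4)·0.000) / (6) = -2.032
  x_3 = (-4 - (-1.1)·0.192 - (-3)·-2.032) / (-6.1) = 1.620
Iteration 2:
  x_1 = (1 - (2)·-2.032 - (2.2)·1.620) / (5.2) = 0.288
  x_2 = (-12 - (1)·0.288 - (-4)·1.620) / (6) = -0.968
  x_3 = (-4 - (-1.1)·0.288 - (-3)·-0.968) / (-6.1) = 1.080
Residual b − A·x = (-0.938, -2.160, 0.001)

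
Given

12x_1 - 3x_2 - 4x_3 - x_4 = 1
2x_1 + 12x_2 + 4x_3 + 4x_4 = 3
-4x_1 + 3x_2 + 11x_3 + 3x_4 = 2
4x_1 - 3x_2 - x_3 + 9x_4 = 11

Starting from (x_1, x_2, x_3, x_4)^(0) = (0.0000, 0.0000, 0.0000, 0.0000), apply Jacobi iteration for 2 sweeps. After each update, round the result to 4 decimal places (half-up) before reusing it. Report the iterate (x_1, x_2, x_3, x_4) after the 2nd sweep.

Iteration 1:
  x_1 = (1 - (-3)·0.0000 - (-4)·0.0000 - (-1)·0.0000) / (12) = 0.0833
  x_2 = (3 - (2)·0.0000 - (4)·0.0000 - (4)·0.0000) / (12) = 0.2500
  x_3 = (2 - (-4)·0.0000 - (3)·0.0000 - (3)·0.0000) / (11) = 0.1818
  x_4 = (11 - (4)·0.0000 - (-3)·0.0000 - (-1)·0.0000) / (9) = 1.2222
Iteration 2:
  x_1 = (1 - (-3)·0.2500 - (-4)·0.1818 - (-1)·1.2222) / (12) = 0.3083
  x_2 = (3 - (2)·0.0833 - (4)·0.1818 - (4)·1.2222) / (12) = -0.2319
  x_3 = (2 - (-4)·0.0833 - (3)·0.2500 - (3)·1.2222) / (11) = -0.1894
  x_4 = (11 - (4)·0.0833 - (-3)·0.2500 - (-1)·0.1818) / (9) = 1.2887

(0.3083, -0.2319, -0.1894, 1.2887)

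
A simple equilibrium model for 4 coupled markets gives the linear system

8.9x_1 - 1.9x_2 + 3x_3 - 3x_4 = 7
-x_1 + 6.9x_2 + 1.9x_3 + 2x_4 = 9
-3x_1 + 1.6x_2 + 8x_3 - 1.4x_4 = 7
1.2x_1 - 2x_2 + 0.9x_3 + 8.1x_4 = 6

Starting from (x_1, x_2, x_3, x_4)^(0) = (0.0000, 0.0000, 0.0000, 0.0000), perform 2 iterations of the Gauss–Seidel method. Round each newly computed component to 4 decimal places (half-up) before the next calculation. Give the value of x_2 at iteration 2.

Iteration 1:
  x_1 = (7 - (-1.9)·0.0000 - (3)·0.0000 - (-3)·0.0000) / (8.9) = 0.7865
  x_2 = (9 - (-1)·0.7865 - (1.9)·0.0000 - (2)·0.0000) / (6.9) = 1.4183
  x_3 = (7 - (-3)·0.7865 - (1.6)·1.4183 - (-1.4)·0.0000) / (8) = 0.8863
  x_4 = (6 - (1.2)·0.7865 - (-2)·1.4183 - (0.9)·0.8863) / (8.1) = 0.8759
Iteration 2:
  x_1 = (7 - (-1.9)·1.4183 - (3)·0.8863 - (-3)·0.8759) / (8.9) = 1.0858
  x_2 = (9 - (-1)·1.0858 - (1.9)·0.8863 - (2)·0.8759) / (6.9) = 0.9638
  x_3 = (7 - (-3)·1.0858 - (1.6)·0.9638 - (-1.4)·0.8759) / (8) = 1.2427
  x_4 = (6 - (1.2)·1.0858 - (-2)·0.9638 - (0.9)·1.2427) / (8.1) = 0.6798

0.9638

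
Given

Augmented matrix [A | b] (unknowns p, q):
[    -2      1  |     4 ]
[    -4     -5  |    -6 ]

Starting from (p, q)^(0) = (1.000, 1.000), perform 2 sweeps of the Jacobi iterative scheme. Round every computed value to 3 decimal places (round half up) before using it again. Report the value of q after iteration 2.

2.400

Iteration 1:
  p = (4 - (1)·1.000) / (-2) = -1.500
  q = (-6 - (-4)·1.000) / (-5) = 0.400
Iteration 2:
  p = (4 - (1)·0.400) / (-2) = -1.800
  q = (-6 - (-4)·-1.500) / (-5) = 2.400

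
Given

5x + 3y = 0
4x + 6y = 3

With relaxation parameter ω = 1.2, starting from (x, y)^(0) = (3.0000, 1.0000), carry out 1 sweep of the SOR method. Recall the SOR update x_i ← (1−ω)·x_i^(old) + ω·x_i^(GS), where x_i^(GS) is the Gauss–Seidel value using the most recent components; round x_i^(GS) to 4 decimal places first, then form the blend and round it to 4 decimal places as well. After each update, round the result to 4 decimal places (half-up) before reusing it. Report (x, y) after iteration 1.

(-1.3200, 1.4560)

Iteration 1:
  x: GS value = (0 - (3)·1.0000) / (5) = -0.6000;  x ← (1−ω)·3.0000 + ω·-0.6000 = -1.3200
  y: GS value = (3 - (4)·-1.3200) / (6) = 1.3800;  y ← (1−ω)·1.0000 + ω·1.3800 = 1.4560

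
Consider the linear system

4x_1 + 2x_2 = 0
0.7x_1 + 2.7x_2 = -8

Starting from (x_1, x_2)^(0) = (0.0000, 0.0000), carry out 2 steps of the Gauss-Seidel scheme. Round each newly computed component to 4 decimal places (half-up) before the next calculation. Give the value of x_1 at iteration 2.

Iteration 1:
  x_1 = (0 - (2)·0.0000) / (4) = 0.0000
  x_2 = (-8 - (0.7)·0.0000) / (2.7) = -2.9630
Iteration 2:
  x_1 = (0 - (2)·-2.9630) / (4) = 1.4815
  x_2 = (-8 - (0.7)·1.4815) / (2.7) = -3.3471

1.4815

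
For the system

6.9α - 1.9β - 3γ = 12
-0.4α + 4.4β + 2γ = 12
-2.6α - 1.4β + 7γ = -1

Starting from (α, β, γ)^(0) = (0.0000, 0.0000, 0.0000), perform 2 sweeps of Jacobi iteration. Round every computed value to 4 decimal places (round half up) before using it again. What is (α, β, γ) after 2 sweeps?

Iteration 1:
  α = (12 - (-1.9)·0.0000 - (-3)·0.0000) / (6.9) = 1.7391
  β = (12 - (-0.4)·0.0000 - (2)·0.0000) / (4.4) = 2.7273
  γ = (-1 - (-2.6)·0.0000 - (-1.4)·0.0000) / (7) = -0.1429
Iteration 2:
  α = (12 - (-1.9)·2.7273 - (-3)·-0.1429) / (6.9) = 2.4280
  β = (12 - (-0.4)·1.7391 - (2)·-0.1429) / (4.4) = 2.9503
  γ = (-1 - (-2.6)·1.7391 - (-1.4)·2.7273) / (7) = 1.0486

(2.4280, 2.9503, 1.0486)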